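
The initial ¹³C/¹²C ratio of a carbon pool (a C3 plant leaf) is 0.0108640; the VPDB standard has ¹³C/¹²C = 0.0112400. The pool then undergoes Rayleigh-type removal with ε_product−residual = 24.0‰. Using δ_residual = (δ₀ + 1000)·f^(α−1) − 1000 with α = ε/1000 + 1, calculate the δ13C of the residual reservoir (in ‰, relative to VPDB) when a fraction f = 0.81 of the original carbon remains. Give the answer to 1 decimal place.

-38.3‰

δ₀ = (0.0108640/0.0112400 − 1)×1000 = (0.966548 − 1)×1000 = -33.452‰
α − 1 = ε/1000 = 0.0240
f^(α−1) = 0.81^(0.0240) = 0.994955
δ_res = (-33.452 + 1000) × 0.994955 − 1000 = 961.672 − 1000 = -38.33‰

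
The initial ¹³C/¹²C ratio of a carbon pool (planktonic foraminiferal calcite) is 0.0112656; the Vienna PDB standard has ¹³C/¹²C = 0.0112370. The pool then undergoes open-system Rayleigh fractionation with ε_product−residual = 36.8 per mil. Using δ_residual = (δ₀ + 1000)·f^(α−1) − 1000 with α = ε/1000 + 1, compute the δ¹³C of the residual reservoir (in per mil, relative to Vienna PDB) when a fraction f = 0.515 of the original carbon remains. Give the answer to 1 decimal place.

-21.6 per mil

δ₀ = (0.0112656/0.0112370 − 1)×1000 = (1.002545 − 1)×1000 = 2.545 per mil
α − 1 = ε/1000 = 0.0368
f^(α−1) = 0.515^(0.0368) = 0.975876
δ_res = (2.545 + 1000) × 0.975876 − 1000 = 978.359 − 1000 = -21.64 per mil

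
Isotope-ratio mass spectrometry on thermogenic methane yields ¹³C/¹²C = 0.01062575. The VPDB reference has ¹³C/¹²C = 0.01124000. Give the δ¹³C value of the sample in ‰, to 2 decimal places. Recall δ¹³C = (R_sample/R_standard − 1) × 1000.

-54.65‰

δ¹³C = (R_sample / R_standard − 1) × 1000
R_sample / R_standard = 0.01062575 / 0.01124000 = 0.945351
δ¹³C = (0.945351 − 1) × 1000 = -54.649‰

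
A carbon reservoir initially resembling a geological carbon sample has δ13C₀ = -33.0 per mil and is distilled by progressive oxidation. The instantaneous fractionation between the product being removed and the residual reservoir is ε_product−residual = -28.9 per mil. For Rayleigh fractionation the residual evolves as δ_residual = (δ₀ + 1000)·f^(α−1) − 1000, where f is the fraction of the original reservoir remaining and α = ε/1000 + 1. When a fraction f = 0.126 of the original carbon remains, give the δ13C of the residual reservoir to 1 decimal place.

Rayleigh residual: δ_res = (δ₀ + 1000)·f^(α−1) − 1000
α = ε/1000 + 1 = 0.97110, so α − 1 = -0.02890
f^(α−1) = 0.126^(-0.02890) = 1.061694
δ_res = (-33.0 + 1000) × 1.061694 − 1000 = 1026.658 − 1000 = 26.66 per mil

26.7 per mil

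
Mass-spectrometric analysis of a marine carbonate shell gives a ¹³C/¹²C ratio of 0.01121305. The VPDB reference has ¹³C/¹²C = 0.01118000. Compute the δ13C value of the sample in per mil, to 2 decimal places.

2.96 per mil

δ13C = (R_sample / R_standard − 1) × 1000
R_sample / R_standard = 0.01121305 / 0.01118000 = 1.002956
δ13C = (1.002956 − 1) × 1000 = 2.956 per mil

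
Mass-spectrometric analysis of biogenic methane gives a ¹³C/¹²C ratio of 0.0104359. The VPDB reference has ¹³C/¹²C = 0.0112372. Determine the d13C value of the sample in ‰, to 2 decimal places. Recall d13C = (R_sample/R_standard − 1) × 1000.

-71.31‰

d13C = (R_sample / R_standard − 1) × 1000
R_sample / R_standard = 0.0104359 / 0.0112372 = 0.928692
d13C = (0.928692 − 1) × 1000 = -71.308‰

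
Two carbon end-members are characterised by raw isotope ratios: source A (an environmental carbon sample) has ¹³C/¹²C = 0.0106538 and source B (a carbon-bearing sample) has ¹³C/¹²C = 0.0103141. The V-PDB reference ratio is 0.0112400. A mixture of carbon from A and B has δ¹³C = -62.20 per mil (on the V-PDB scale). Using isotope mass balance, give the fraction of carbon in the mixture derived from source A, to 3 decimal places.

δ_A = (0.0106538/0.0112400 − 1)×1000 = (0.947847 − 1)×1000 = -52.153 per mil
δ_B = (0.0103141/0.0112400 − 1)×1000 = (0.917625 − 1)×1000 = -82.375 per mil
f_A = (δ_mix − δ_B)/(δ_A − δ_B) = (-62.20 − (-82.375))/(-52.153 − (-82.375))
f_A = 20.175 / 30.222 = 0.6676

0.668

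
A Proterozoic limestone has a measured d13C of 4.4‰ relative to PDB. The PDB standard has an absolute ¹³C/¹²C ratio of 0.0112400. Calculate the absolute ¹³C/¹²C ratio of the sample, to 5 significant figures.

0.011289

R_sample = R_standard × (d13C/1000 + 1)
R_sample = 0.0112400 × (4.4/1000 + 1) = 0.0112400 × 1.004400
R_sample = 0.0112895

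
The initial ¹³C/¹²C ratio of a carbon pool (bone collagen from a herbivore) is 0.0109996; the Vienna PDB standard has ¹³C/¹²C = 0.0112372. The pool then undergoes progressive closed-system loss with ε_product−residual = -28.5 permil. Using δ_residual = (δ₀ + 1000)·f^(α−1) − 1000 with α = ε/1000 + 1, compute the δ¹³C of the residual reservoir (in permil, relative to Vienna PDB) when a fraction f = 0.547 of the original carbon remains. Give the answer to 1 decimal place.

-4.2 permil

δ₀ = (0.0109996/0.0112372 − 1)×1000 = (0.978856 − 1)×1000 = -21.144 permil
α − 1 = ε/1000 = -0.0285
f^(α−1) = 0.547^(-0.0285) = 1.017343
δ_res = (-21.144 + 1000) × 1.017343 − 1000 = 995.832 − 1000 = -4.17 permil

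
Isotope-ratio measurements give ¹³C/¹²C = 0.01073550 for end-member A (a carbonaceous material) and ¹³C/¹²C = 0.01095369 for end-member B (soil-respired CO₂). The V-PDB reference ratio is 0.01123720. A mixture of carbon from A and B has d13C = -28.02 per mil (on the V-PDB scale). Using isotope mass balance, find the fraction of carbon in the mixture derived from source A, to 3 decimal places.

δ_A = (0.01073550/0.01123720 − 1)×1000 = (0.955354 − 1)×1000 = -44.646 per mil
δ_B = (0.01095369/0.01123720 − 1)×1000 = (0.974770 − 1)×1000 = -25.230 per mil
f_A = (δ_mix − δ_B)/(δ_A − δ_B) = (-28.02 − (-25.230))/(-44.646 − (-25.230))
f_A = -2.790 / -19.417 = 0.1437

0.144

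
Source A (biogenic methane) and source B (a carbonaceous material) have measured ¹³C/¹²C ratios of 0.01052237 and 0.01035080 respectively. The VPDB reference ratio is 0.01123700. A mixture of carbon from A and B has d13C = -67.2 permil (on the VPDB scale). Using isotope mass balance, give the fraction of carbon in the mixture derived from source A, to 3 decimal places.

0.764

δ_A = (0.01052237/0.01123700 − 1)×1000 = (0.936404 − 1)×1000 = -63.596 permil
δ_B = (0.01035080/0.01123700 − 1)×1000 = (0.921136 − 1)×1000 = -78.864 permil
f_A = (δ_mix − δ_B)/(δ_A − δ_B) = (-67.2 − (-78.864))/(-63.596 − (-78.864))
f_A = 11.664 / 15.268 = 0.7640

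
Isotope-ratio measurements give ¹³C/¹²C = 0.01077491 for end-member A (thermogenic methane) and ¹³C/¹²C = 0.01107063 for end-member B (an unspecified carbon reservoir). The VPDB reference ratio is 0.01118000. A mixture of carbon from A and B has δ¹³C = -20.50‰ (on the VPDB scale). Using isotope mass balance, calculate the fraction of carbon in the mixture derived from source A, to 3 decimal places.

δ_A = (0.01077491/0.01118000 − 1)×1000 = (0.963767 − 1)×1000 = -36.233‰
δ_B = (0.01107063/0.01118000 − 1)×1000 = (0.990217 − 1)×1000 = -9.783‰
f_A = (δ_mix − δ_B)/(δ_A − δ_B) = (-20.50 − (-9.783))/(-36.233 − (-9.783))
f_A = -10.717 / -26.451 = 0.4052

0.405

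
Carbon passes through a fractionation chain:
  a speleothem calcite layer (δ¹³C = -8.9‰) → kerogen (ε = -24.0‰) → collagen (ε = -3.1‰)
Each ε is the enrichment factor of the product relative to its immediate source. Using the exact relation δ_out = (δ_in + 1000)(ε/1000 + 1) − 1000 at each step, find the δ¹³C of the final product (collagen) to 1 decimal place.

-35.7‰

step 1: δ = (-8.90 + 1000)·(-24.0/1000 + 1) − 1000 = -32.69‰
step 2: δ = (-32.69 + 1000)·(-3.1/1000 + 1) − 1000 = -35.69‰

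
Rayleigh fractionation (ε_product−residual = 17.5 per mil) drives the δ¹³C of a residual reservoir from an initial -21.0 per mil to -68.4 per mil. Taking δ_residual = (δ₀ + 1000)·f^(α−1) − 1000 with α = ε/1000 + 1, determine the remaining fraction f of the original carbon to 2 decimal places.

0.06

α − 1 = ε/1000 = 0.0175
(δ_res + 1000)/(δ₀ + 1000) = (-68.4 + 1000)/(-21.0 + 1000) = 931.6/979.0 = 0.951583
f = 0.951583^(1/0.0175) = exp(ln(0.951583)/0.0175) = exp(-0.04963/0.0175)
f = exp(-2.8359) = 0.0587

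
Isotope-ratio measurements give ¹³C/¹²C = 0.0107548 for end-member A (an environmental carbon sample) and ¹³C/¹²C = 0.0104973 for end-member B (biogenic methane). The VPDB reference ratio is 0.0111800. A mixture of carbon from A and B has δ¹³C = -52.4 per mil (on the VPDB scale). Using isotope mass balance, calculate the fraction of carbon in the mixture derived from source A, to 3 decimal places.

δ_A = (0.0107548/0.0111800 − 1)×1000 = (0.961968 − 1)×1000 = -38.032 per mil
δ_B = (0.0104973/0.0111800 − 1)×1000 = (0.938936 − 1)×1000 = -61.064 per mil
f_A = (δ_mix − δ_B)/(δ_A − δ_B) = (-52.4 − (-61.064))/(-38.032 − (-61.064))
f_A = 8.664 / 23.032 = 0.3762

0.376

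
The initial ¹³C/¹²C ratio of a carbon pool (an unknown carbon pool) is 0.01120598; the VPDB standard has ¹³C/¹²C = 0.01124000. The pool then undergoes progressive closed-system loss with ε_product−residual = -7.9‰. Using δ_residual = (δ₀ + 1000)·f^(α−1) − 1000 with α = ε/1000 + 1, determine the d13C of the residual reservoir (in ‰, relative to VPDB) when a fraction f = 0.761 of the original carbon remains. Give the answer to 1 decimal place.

δ₀ = (0.01120598/0.01124000 − 1)×1000 = (0.996973 − 1)×1000 = -3.027‰
α − 1 = ε/1000 = -0.0079
f^(α−1) = 0.761^(-0.0079) = 1.002160
δ_res = (-3.027 + 1000) × 1.002160 − 1000 = 999.127 − 1000 = -0.87‰

-0.9‰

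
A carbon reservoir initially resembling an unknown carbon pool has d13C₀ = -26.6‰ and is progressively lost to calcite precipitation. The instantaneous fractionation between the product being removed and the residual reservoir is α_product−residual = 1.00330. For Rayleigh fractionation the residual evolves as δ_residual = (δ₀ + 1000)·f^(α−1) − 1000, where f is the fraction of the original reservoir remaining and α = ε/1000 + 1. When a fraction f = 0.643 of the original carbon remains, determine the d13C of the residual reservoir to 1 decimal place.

Rayleigh residual: δ_res = (δ₀ + 1000)·f^(α−1) − 1000
α − 1 = 0.00330
f^(α−1) = 0.643^(0.00330) = 0.998544
δ_res = (-26.6 + 1000) × 0.998544 − 1000 = 971.982 − 1000 = -28.02‰

-28.0‰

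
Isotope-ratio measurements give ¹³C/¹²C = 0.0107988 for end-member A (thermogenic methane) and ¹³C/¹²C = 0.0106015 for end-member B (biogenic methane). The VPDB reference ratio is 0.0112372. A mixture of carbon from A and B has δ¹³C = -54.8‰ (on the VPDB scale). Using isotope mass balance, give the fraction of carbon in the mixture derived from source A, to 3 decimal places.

0.101

δ_A = (0.0107988/0.0112372 − 1)×1000 = (0.960987 − 1)×1000 = -39.013‰
δ_B = (0.0106015/0.0112372 − 1)×1000 = (0.943429 − 1)×1000 = -56.571‰
f_A = (δ_mix − δ_B)/(δ_A − δ_B) = (-54.8 − (-56.571))/(-39.013 − (-56.571))
f_A = 1.771 / 17.558 = 0.1009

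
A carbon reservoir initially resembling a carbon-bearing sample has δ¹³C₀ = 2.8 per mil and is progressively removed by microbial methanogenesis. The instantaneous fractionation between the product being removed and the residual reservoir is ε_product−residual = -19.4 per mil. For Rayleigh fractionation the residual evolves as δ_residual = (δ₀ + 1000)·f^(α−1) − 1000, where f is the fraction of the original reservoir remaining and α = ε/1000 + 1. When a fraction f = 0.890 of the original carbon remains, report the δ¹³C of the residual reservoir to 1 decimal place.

5.1 per mil

Rayleigh residual: δ_res = (δ₀ + 1000)·f^(α−1) − 1000
α = ε/1000 + 1 = 0.98060, so α − 1 = -0.01940
f^(α−1) = 0.890^(-0.01940) = 1.002263
δ_res = (2.8 + 1000) × 1.002263 − 1000 = 1005.070 − 1000 = 5.07 per mil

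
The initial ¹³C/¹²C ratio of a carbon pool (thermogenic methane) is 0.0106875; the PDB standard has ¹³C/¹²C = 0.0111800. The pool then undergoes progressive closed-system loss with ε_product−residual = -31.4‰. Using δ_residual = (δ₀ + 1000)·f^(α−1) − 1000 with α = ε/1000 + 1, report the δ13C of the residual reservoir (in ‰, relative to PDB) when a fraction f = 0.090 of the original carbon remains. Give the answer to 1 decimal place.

31.0‰

δ₀ = (0.0106875/0.0111800 − 1)×1000 = (0.955948 − 1)×1000 = -44.052‰
α − 1 = ε/1000 = -0.0314
f^(α−1) = 0.090^(-0.0314) = 1.078541
δ_res = (-44.052 + 1000) × 1.078541 − 1000 = 1031.030 − 1000 = 31.03‰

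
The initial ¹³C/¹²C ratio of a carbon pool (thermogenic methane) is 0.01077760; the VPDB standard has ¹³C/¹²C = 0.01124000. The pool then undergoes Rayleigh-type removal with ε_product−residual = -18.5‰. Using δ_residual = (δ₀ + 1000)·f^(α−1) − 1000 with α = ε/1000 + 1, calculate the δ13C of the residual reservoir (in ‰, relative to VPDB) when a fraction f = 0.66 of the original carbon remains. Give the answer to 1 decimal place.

δ₀ = (0.01077760/0.01124000 − 1)×1000 = (0.958861 − 1)×1000 = -41.139‰
α − 1 = ε/1000 = -0.0185
f^(α−1) = 0.66^(-0.0185) = 1.007717
δ_res = (-41.139 + 1000) × 1.007717 − 1000 = 966.260 − 1000 = -33.74‰

-33.7‰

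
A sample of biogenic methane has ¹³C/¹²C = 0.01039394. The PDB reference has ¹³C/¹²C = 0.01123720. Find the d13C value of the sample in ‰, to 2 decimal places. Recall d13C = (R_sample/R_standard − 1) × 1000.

d13C = (R_sample / R_standard − 1) × 1000
R_sample / R_standard = 0.01039394 / 0.01123720 = 0.924958
d13C = (0.924958 − 1) × 1000 = -75.042‰

-75.04‰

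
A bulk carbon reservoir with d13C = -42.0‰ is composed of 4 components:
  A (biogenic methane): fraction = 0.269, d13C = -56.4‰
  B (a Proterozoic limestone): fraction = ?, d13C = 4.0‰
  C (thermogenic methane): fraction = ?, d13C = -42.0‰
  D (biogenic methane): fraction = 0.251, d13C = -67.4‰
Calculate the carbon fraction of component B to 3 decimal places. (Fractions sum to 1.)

0.223

Let f_B and f_C be the unknown fractions; fractions sum to 1 so f_B + f_C = 0.480.
Mass balance: Σ fᵢ·δᵢ = δ_bulk ⇒ f_B·(4.0) + f_C·(-42.0) = -42.0 − (-32.089) = -9.911
Substitute f_C = 0.480 − f_B:
f_B·(4.0 − -42.0) = -9.911 − 0.480×(-42.0) = 10.249
f_B = 10.249 / 46.0 = 0.2228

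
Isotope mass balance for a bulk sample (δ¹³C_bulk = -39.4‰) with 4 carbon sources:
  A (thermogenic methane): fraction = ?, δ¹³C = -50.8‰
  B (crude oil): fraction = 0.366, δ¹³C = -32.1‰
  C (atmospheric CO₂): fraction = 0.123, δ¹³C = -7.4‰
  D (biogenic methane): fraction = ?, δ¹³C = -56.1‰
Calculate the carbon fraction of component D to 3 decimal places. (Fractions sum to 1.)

Let f_D and f_A be the unknown fractions; fractions sum to 1 so f_D + f_A = 0.511.
Mass balance: Σ fᵢ·δᵢ = δ_bulk ⇒ f_D·(-56.1) + f_A·(-50.8) = -39.4 − (-12.659) = -26.741
Substitute f_A = 0.511 − f_D:
f_D·(-56.1 − -50.8) = -26.741 − 0.511×(-50.8) = -0.782
f_D = -0.782 / -5.3 = 0.1476

0.148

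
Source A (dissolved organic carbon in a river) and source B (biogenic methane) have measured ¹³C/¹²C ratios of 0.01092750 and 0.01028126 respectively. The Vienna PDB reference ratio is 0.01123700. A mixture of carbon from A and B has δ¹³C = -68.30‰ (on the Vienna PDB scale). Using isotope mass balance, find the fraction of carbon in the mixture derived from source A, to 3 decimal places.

0.291

δ_A = (0.01092750/0.01123700 − 1)×1000 = (0.972457 − 1)×1000 = -27.543‰
δ_B = (0.01028126/0.01123700 − 1)×1000 = (0.914947 − 1)×1000 = -85.053‰
f_A = (δ_mix − δ_B)/(δ_A − δ_B) = (-68.30 − (-85.053))/(-27.543 − (-85.053))
f_A = 16.753 / 57.510 = 0.2913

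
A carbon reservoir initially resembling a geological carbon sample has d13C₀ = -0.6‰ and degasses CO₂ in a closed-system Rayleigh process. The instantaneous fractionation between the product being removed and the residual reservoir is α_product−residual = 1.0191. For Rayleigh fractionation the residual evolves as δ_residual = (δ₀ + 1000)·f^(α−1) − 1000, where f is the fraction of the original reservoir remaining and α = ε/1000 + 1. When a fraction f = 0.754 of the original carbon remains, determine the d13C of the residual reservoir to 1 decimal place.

Rayleigh residual: δ_res = (δ₀ + 1000)·f^(α−1) − 1000
α − 1 = 0.01910
f^(α−1) = 0.754^(0.01910) = 0.994621
δ_res = (-0.6 + 1000) × 0.994621 − 1000 = 994.025 − 1000 = -5.98‰

-6.0‰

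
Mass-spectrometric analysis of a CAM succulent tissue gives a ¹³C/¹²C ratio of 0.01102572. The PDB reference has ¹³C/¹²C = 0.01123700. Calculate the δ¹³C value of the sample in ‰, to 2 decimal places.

-18.80‰

δ¹³C = (R_sample / R_standard − 1) × 1000
R_sample / R_standard = 0.01102572 / 0.01123700 = 0.981198
δ¹³C = (0.981198 − 1) × 1000 = -18.802‰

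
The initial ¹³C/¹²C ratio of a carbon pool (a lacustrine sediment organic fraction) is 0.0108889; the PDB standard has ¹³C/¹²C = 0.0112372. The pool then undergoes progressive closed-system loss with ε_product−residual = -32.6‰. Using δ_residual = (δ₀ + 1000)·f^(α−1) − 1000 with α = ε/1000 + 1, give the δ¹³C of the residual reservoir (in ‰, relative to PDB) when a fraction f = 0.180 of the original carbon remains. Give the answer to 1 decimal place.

24.7‰

δ₀ = (0.0108889/0.0112372 − 1)×1000 = (0.969005 − 1)×1000 = -30.995‰
α − 1 = ε/1000 = -0.0326
f^(α−1) = 0.180^(-0.0326) = 1.057494
δ_res = (-30.995 + 1000) × 1.057494 − 1000 = 1024.717 − 1000 = 24.72‰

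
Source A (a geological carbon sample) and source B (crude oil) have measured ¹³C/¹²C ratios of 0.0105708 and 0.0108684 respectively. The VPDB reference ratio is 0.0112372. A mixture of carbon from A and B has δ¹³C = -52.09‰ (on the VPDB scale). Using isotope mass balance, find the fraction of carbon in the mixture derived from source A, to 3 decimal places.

δ_A = (0.0105708/0.0112372 − 1)×1000 = (0.940697 − 1)×1000 = -59.303‰
δ_B = (0.0108684/0.0112372 − 1)×1000 = (0.967180 − 1)×1000 = -32.820‰
f_A = (δ_mix − δ_B)/(δ_A − δ_B) = (-52.09 − (-32.820))/(-59.303 − (-32.820))
f_A = -19.270 / -26.483 = 0.7276

0.728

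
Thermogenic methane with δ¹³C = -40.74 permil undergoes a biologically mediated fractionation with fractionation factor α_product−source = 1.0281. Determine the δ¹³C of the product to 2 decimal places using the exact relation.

-13.78 permil

δ_product = (δ_source + 1000)·α − 1000
δ_product = (-40.74 + 1000) × 1.0281 − 1000
δ_product = 986.215 − 1000 = -13.785 permil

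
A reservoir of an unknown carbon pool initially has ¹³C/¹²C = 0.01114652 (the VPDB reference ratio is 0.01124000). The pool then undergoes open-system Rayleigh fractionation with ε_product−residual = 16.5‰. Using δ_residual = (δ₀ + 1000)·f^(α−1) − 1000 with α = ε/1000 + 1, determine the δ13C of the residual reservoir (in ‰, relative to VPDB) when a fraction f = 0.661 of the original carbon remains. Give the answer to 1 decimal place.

-15.1‰

δ₀ = (0.01114652/0.01124000 − 1)×1000 = (0.991683 − 1)×1000 = -8.317‰
α − 1 = ε/1000 = 0.0165
f^(α−1) = 0.661^(0.0165) = 0.993192
δ_res = (-8.317 + 1000) × 0.993192 − 1000 = 984.932 − 1000 = -15.07‰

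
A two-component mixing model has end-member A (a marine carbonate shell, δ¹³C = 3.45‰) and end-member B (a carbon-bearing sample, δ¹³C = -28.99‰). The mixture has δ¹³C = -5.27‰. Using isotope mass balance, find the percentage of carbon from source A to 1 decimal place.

73.1%

δ_mix = f_A·δ_A + (1 − f_A)·δ_B  ⇒  f_A = (δ_mix − δ_B)/(δ_A − δ_B)
f_A = (-5.27 − (-28.99)) / (3.45 − (-28.99))
f_A = 23.72 / 32.44 = 0.7312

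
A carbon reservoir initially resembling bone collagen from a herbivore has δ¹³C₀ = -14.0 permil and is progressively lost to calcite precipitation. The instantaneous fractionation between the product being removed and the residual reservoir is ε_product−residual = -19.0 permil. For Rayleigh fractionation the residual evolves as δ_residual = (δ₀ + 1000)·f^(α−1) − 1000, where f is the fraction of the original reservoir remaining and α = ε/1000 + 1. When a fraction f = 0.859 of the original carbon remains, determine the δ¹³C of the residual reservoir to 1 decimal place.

Rayleigh residual: δ_res = (δ₀ + 1000)·f^(α−1) − 1000
α = ε/1000 + 1 = 0.98100, so α − 1 = -0.01900
f^(α−1) = 0.859^(-0.01900) = 1.002892
δ_res = (-14.0 + 1000) × 1.002892 − 1000 = 988.851 − 1000 = -11.15 permil

-11.1 permil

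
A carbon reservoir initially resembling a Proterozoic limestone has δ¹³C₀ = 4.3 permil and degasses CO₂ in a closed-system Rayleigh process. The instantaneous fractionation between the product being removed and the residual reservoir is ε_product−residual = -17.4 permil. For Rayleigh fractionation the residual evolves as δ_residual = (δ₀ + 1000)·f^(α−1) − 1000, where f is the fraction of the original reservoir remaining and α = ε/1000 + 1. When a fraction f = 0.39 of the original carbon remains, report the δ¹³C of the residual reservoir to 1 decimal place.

Rayleigh residual: δ_res = (δ₀ + 1000)·f^(α−1) − 1000
α = ε/1000 + 1 = 0.98260, so α − 1 = -0.01740
f^(α−1) = 0.39^(-0.01740) = 1.016519
δ_res = (4.3 + 1000) × 1.016519 − 1000 = 1020.890 − 1000 = 20.89 permil

20.9 permil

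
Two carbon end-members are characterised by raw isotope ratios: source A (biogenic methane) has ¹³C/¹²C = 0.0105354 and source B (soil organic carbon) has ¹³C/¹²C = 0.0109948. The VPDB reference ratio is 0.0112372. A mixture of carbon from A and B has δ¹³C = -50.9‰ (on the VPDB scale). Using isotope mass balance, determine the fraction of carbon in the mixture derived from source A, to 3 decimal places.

0.717

δ_A = (0.0105354/0.0112372 − 1)×1000 = (0.937547 − 1)×1000 = -62.453‰
δ_B = (0.0109948/0.0112372 − 1)×1000 = (0.978429 − 1)×1000 = -21.571‰
f_A = (δ_mix − δ_B)/(δ_A − δ_B) = (-50.9 − (-21.571))/(-62.453 − (-21.571))
f_A = -29.329 / -40.882 = 0.7174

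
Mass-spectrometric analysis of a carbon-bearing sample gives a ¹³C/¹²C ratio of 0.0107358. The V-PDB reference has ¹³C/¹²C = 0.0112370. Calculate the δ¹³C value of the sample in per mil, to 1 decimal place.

-44.6 per mil

δ¹³C = (R_sample / R_standard − 1) × 1000
R_sample / R_standard = 0.0107358 / 0.0112370 = 0.955397
δ¹³C = (0.955397 − 1) × 1000 = -44.60 per mil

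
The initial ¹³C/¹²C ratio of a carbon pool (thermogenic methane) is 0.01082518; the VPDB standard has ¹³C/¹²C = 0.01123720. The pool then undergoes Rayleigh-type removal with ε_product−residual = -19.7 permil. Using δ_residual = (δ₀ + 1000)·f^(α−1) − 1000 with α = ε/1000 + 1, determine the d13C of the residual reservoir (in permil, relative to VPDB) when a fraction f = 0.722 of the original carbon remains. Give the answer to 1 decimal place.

-30.5 permil

δ₀ = (0.01082518/0.01123720 − 1)×1000 = (0.963334 − 1)×1000 = -36.666 permil
α − 1 = ε/1000 = -0.0197
f^(α−1) = 0.722^(-0.0197) = 1.006438
δ_res = (-36.666 + 1000) × 1.006438 − 1000 = 969.536 − 1000 = -30.46 permil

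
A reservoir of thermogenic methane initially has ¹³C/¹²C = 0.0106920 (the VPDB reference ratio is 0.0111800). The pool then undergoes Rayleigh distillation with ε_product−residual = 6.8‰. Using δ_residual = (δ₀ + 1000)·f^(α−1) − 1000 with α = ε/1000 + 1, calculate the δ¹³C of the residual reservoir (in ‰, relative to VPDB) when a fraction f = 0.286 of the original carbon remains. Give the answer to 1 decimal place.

δ₀ = (0.0106920/0.0111800 − 1)×1000 = (0.956351 − 1)×1000 = -43.649‰
α − 1 = ε/1000 = 0.0068
f^(α−1) = 0.286^(0.0068) = 0.991524
δ_res = (-43.649 + 1000) × 0.991524 − 1000 = 948.245 − 1000 = -51.76‰

-51.8‰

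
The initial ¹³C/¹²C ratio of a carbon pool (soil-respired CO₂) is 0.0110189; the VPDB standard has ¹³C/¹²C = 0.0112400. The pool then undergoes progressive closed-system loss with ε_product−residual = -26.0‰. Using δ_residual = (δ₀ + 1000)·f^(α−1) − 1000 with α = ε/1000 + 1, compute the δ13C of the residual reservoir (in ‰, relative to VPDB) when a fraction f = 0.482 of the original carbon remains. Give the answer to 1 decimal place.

δ₀ = (0.0110189/0.0112400 − 1)×1000 = (0.980329 − 1)×1000 = -19.671‰
α − 1 = ε/1000 = -0.0260
f^(α−1) = 0.482^(-0.0260) = 1.019156
δ_res = (-19.671 + 1000) × 1.019156 − 1000 = 999.109 − 1000 = -0.89‰

-0.9‰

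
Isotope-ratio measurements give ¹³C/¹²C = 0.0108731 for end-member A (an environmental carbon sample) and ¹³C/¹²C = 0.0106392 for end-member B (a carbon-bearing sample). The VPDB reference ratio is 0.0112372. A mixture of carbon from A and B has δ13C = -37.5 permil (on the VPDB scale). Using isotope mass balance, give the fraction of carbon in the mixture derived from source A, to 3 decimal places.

0.755

δ_A = (0.0108731/0.0112372 − 1)×1000 = (0.967599 − 1)×1000 = -32.401 permil
δ_B = (0.0106392/0.0112372 − 1)×1000 = (0.946784 − 1)×1000 = -53.216 permil
f_A = (δ_mix − δ_B)/(δ_A − δ_B) = (-37.5 − (-53.216))/(-32.401 − (-53.216))
f_A = 15.716 / 20.815 = 0.7550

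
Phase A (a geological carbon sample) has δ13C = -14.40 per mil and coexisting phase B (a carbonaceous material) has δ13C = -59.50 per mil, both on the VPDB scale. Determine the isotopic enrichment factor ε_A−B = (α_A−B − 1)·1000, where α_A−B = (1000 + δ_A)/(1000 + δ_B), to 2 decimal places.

α_A−B = (1000 + -14.40) / (1000 + -59.50) = 985.60 / 940.50 = 1.047953
ε_A−B = (1.047953 − 1) × 1000 = 47.953 per mil
(The approximation ε ≈ δ_A − δ_B would give 45.10 per mil.)

47.95 per mil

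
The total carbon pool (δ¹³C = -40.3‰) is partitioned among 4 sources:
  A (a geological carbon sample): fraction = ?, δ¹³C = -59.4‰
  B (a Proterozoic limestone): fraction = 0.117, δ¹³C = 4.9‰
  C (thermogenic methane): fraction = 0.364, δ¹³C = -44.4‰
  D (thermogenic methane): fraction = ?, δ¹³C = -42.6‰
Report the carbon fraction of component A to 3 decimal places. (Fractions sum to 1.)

Let f_A and f_D be the unknown fractions; fractions sum to 1 so f_A + f_D = 0.519.
Mass balance: Σ fᵢ·δᵢ = δ_bulk ⇒ f_A·(-59.4) + f_D·(-42.6) = -40.3 − (-15.588) = -24.712
Substitute f_D = 0.519 − f_A:
f_A·(-59.4 − -42.6) = -24.712 − 0.519×(-42.6) = -2.602
f_A = -2.602 / -16.8 = 0.1549

0.155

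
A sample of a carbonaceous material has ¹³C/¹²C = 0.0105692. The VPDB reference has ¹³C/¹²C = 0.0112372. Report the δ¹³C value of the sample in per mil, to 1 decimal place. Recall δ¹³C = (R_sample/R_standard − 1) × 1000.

δ¹³C = (R_sample / R_standard − 1) × 1000
R_sample / R_standard = 0.0105692 / 0.0112372 = 0.940555
δ¹³C = (0.940555 − 1) × 1000 = -59.45 per mil

-59.4 per mil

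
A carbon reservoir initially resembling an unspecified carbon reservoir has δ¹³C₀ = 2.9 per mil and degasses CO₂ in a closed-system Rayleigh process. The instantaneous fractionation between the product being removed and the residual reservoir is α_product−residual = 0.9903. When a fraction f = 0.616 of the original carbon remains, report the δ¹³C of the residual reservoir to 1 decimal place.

Rayleigh residual: δ_res = (δ₀ + 1000)·f^(α−1) − 1000
α − 1 = -0.00970
f^(α−1) = 0.616^(-0.00970) = 1.004711
δ_res = (2.9 + 1000) × 1.004711 − 1000 = 1007.624 − 1000 = 7.62 per mil

7.6 per mil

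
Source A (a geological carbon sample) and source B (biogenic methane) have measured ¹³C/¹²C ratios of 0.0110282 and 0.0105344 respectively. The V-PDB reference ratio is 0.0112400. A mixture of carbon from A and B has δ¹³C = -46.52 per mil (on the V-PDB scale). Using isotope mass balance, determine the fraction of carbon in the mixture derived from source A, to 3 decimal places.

δ_A = (0.0110282/0.0112400 − 1)×1000 = (0.981157 − 1)×1000 = -18.843 per mil
δ_B = (0.0105344/0.0112400 − 1)×1000 = (0.937224 − 1)×1000 = -62.776 per mil
f_A = (δ_mix − δ_B)/(δ_A − δ_B) = (-46.52 − (-62.776))/(-18.843 − (-62.776))
f_A = 16.256 / 43.932 = 0.3700

0.370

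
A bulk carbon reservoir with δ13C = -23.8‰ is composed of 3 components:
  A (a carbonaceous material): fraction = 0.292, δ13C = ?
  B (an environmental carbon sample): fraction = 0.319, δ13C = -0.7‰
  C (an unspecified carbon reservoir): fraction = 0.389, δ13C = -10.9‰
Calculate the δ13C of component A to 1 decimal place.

-66.2‰

Isotope mass balance: δ_bulk = Σ fᵢ·δᵢ.
-23.8 = 0.292×δ_A + 0.319×(-0.7) + 0.389×(-10.9)
0.292·δ_A = -23.8 − (-4.463) = -19.337
δ_A = -19.337 / 0.292 = -66.22‰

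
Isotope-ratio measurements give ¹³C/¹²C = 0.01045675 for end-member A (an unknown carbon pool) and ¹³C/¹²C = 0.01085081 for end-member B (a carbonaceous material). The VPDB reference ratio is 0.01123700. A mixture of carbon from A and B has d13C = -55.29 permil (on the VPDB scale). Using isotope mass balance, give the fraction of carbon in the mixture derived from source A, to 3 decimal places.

0.597

δ_A = (0.01045675/0.01123700 − 1)×1000 = (0.930564 − 1)×1000 = -69.436 permil
δ_B = (0.01085081/0.01123700 − 1)×1000 = (0.965632 − 1)×1000 = -34.368 permil
f_A = (δ_mix − δ_B)/(δ_A − δ_B) = (-55.29 − (-34.368))/(-69.436 − (-34.368))
f_A = -20.922 / -35.068 = 0.5966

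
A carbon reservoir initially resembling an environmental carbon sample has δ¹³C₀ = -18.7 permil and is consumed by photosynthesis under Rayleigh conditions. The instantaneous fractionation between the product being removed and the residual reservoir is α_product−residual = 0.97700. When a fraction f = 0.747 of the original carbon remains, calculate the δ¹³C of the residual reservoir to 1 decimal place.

Rayleigh residual: δ_res = (δ₀ + 1000)·f^(α−1) − 1000
α − 1 = -0.02300
f^(α−1) = 0.747^(-0.02300) = 1.006731
δ_res = (-18.7 + 1000) × 1.006731 − 1000 = 987.906 − 1000 = -12.09 permil

-12.1 permil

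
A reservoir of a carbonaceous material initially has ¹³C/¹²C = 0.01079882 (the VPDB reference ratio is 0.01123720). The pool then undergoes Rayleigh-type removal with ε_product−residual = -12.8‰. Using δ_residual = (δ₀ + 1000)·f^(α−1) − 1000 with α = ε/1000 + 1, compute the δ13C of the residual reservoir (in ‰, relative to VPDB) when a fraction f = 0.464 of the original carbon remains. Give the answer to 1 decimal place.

δ₀ = (0.01079882/0.01123720 − 1)×1000 = (0.960989 − 1)×1000 = -39.011‰
α − 1 = ε/1000 = -0.0128
f^(α−1) = 0.464^(-0.0128) = 1.009877
δ_res = (-39.011 + 1000) × 1.009877 − 1000 = 970.480 − 1000 = -29.52‰

-29.5‰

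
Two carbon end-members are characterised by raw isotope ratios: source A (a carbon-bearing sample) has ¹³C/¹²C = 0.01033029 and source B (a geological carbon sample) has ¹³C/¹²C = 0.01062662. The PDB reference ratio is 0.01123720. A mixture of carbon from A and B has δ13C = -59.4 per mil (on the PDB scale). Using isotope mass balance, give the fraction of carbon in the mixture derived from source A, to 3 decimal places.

δ_A = (0.01033029/0.01123720 − 1)×1000 = (0.919294 − 1)×1000 = -80.706 per mil
δ_B = (0.01062662/0.01123720 − 1)×1000 = (0.945664 − 1)×1000 = -54.336 per mil
f_A = (δ_mix − δ_B)/(δ_A − δ_B) = (-59.4 − (-54.336))/(-80.706 − (-54.336))
f_A = -5.064 / -26.370 = 0.1920

0.192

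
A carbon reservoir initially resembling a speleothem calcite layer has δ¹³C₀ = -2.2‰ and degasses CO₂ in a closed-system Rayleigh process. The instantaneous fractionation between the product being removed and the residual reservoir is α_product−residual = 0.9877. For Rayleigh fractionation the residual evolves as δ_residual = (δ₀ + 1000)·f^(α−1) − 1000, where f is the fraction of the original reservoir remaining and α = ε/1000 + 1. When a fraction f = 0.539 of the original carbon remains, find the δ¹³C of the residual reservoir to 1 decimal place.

Rayleigh residual: δ_res = (δ₀ + 1000)·f^(α−1) − 1000
α − 1 = -0.01230
f^(α−1) = 0.539^(-0.01230) = 1.007631
δ_res = (-2.2 + 1000) × 1.007631 − 1000 = 1005.414 − 1000 = 5.41‰

5.4‰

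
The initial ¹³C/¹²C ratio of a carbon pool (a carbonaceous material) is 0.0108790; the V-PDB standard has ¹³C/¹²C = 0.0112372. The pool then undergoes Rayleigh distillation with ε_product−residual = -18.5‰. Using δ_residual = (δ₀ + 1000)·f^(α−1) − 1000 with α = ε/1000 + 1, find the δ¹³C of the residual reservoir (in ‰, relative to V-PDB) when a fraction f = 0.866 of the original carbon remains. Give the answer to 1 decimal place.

δ₀ = (0.0108790/0.0112372 − 1)×1000 = (0.968124 − 1)×1000 = -31.876‰
α − 1 = ε/1000 = -0.0185
f^(α−1) = 0.866^(-0.0185) = 1.002665
δ_res = (-31.876 + 1000) × 1.002665 − 1000 = 970.704 − 1000 = -29.30‰

-29.3‰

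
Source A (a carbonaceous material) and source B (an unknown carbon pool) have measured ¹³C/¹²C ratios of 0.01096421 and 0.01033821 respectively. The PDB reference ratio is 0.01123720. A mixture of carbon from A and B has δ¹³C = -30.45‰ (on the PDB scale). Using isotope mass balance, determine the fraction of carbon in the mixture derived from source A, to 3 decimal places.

δ_A = (0.01096421/0.01123720 − 1)×1000 = (0.975707 − 1)×1000 = -24.293‰
δ_B = (0.01033821/0.01123720 − 1)×1000 = (0.919999 − 1)×1000 = -80.001‰
f_A = (δ_mix − δ_B)/(δ_A − δ_B) = (-30.45 − (-80.001))/(-24.293 − (-80.001))
f_A = 49.551 / 55.708 = 0.8895

0.889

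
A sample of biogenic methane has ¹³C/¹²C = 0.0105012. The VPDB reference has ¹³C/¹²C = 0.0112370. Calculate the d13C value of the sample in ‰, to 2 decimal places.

d13C = (R_sample / R_standard − 1) × 1000
R_sample / R_standard = 0.0105012 / 0.0112370 = 0.934520
d13C = (0.934520 − 1) × 1000 = -65.480‰

-65.48‰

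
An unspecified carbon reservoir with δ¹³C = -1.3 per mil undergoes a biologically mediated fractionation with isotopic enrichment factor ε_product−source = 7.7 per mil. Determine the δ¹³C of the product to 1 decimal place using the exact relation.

To first order, δ_product ≈ δ_source + ε = 6.4 per mil.
Exactly, δ_product = (δ_source + 1000)·(ε/1000 + 1) − 1000.
δ_product = (-1.3 + 1000) × (7.7/1000 + 1) − 1000
δ_product = 6.39 per mil

6.4 per mil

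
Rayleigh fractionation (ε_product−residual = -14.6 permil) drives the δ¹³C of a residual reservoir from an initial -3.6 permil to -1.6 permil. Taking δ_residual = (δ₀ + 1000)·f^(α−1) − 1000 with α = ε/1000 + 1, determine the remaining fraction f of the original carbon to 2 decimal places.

0.87

α − 1 = ε/1000 = -0.0146
(δ_res + 1000)/(δ₀ + 1000) = (-1.6 + 1000)/(-3.6 + 1000) = 998.4/996.4 = 1.002007
f = 1.002007^(1/-0.0146) = exp(ln(1.002007)/-0.0146) = exp(0.00201/-0.0146)
f = exp(-0.1373) = 0.8717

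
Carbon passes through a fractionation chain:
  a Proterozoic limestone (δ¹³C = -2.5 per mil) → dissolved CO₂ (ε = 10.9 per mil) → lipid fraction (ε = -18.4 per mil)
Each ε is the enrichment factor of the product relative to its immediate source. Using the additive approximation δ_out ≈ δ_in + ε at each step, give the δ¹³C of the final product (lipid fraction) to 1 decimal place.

step 1: δ ≈ -2.5 + (10.9) = 8.4 per mil
step 2: δ ≈ 8.4 + (-18.4) = -10.0 per mil

-10.0 per mil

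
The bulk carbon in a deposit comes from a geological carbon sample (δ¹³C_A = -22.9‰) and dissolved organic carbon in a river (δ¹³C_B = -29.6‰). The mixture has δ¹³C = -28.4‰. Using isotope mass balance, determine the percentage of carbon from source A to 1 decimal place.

δ_mix = f_A·δ_A + (1 − f_A)·δ_B  ⇒  f_A = (δ_mix − δ_B)/(δ_A − δ_B)
f_A = (-28.4 − (-29.6)) / (-22.9 − (-29.6))
f_A = 1.2 / 6.7 = 0.1791

17.9%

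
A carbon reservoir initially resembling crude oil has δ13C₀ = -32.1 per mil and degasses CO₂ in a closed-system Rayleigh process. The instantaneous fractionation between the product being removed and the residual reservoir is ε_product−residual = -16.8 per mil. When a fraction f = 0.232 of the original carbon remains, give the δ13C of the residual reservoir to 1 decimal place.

-8.0 per mil

Rayleigh residual: δ_res = (δ₀ + 1000)·f^(α−1) − 1000
α = ε/1000 + 1 = 0.98320, so α − 1 = -0.01680
f^(α−1) = 0.232^(-0.01680) = 1.024849
δ_res = (-32.1 + 1000) × 1.024849 − 1000 = 991.951 − 1000 = -8.05 per mil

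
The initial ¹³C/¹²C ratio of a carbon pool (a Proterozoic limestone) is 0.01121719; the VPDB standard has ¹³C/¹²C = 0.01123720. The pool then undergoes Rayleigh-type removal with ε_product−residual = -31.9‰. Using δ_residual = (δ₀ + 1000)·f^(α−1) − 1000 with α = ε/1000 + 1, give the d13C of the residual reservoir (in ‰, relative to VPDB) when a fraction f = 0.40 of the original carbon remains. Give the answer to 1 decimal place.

27.8‰

δ₀ = (0.01121719/0.01123720 − 1)×1000 = (0.998219 − 1)×1000 = -1.781‰
α − 1 = ε/1000 = -0.0319
f^(α−1) = 0.40^(-0.0319) = 1.029661
δ_res = (-1.781 + 1000) × 1.029661 − 1000 = 1027.828 − 1000 = 27.83‰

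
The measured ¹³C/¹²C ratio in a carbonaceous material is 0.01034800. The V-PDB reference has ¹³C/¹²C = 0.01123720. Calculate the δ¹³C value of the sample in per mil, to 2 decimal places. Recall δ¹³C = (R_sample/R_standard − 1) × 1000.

-79.13 per mil

δ¹³C = (R_sample / R_standard − 1) × 1000
R_sample / R_standard = 0.01034800 / 0.01123720 = 0.920870
δ¹³C = (0.920870 − 1) × 1000 = -79.130 per mil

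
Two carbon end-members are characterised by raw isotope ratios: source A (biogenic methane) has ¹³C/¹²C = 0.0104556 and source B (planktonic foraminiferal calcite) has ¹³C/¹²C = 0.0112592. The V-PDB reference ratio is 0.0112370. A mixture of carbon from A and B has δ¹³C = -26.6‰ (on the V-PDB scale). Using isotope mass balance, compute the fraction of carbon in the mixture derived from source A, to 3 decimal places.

δ_A = (0.0104556/0.0112370 − 1)×1000 = (0.930462 − 1)×1000 = -69.538‰
δ_B = (0.0112592/0.0112370 − 1)×1000 = (1.001976 − 1)×1000 = 1.976‰
f_A = (δ_mix − δ_B)/(δ_A − δ_B) = (-26.6 − (1.976))/(-69.538 − (1.976))
f_A = -28.576 / -71.514 = 0.3996

0.400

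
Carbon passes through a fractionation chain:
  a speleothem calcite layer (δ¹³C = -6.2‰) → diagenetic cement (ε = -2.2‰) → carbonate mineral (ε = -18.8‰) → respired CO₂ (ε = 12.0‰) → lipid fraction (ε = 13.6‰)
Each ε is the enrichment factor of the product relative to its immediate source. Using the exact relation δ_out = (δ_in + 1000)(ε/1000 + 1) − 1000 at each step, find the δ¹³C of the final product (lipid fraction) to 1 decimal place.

step 1: δ = (-6.20 + 1000)·(-2.2/1000 + 1) − 1000 = -8.39‰
step 2: δ = (-8.39 + 1000)·(-18.8/1000 + 1) − 1000 = -27.03‰
step 3: δ = (-27.03 + 1000)·(12.0/1000 + 1) − 1000 = -15.35‰
step 4: δ = (-15.35 + 1000)·(13.6/1000 + 1) − 1000 = -1.96‰

-2.0‰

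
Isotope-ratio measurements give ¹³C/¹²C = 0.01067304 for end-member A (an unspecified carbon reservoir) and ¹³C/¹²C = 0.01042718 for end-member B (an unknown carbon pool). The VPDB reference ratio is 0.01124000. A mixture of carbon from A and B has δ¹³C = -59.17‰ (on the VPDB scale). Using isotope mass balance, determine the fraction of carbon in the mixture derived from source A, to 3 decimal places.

0.601

δ_A = (0.01067304/0.01124000 − 1)×1000 = (0.949559 − 1)×1000 = -50.441‰
δ_B = (0.01042718/0.01124000 − 1)×1000 = (0.927685 − 1)×1000 = -72.315‰
f_A = (δ_mix − δ_B)/(δ_A − δ_B) = (-59.17 − (-72.315))/(-50.441 − (-72.315))
f_A = 13.145 / 21.874 = 0.6009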